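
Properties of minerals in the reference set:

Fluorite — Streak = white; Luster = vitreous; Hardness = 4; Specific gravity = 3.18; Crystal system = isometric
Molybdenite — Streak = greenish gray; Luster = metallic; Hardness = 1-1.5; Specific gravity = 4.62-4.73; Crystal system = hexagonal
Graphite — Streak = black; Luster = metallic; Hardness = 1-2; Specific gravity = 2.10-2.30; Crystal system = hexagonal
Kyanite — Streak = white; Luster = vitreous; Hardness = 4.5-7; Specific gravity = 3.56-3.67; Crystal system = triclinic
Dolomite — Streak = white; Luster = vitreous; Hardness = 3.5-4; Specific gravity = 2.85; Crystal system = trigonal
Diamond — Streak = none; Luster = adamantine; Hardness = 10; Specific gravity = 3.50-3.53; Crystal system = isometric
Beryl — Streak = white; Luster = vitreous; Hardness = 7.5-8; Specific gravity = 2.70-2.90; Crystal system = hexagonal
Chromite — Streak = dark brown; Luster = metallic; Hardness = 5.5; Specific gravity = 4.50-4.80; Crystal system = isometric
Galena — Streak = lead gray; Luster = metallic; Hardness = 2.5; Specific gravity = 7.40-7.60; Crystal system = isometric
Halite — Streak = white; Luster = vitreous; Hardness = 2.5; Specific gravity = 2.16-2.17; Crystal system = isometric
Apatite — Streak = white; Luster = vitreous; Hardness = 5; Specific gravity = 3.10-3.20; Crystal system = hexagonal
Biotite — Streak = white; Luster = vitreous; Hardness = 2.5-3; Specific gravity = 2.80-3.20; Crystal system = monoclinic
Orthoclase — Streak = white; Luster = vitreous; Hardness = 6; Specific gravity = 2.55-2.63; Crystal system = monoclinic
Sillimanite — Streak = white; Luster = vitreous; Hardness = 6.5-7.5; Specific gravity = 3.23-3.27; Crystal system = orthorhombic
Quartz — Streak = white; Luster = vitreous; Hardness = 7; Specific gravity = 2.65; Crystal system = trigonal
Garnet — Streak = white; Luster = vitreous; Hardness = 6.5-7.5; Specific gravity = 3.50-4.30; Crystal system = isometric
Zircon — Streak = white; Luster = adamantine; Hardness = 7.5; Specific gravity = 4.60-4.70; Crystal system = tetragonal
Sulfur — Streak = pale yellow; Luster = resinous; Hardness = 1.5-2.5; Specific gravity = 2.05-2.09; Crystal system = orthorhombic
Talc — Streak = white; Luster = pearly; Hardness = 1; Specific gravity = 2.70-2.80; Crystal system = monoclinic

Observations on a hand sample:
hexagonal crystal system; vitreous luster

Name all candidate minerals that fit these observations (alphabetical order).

Hexagonal crystal system — narrows the field to Molybdenite, Graphite, Beryl, Apatite.
Vitreous luster eliminates Molybdenite, Graphite.
The minerals that satisfy all observations are Apatite, Beryl.

Apatite, Beryl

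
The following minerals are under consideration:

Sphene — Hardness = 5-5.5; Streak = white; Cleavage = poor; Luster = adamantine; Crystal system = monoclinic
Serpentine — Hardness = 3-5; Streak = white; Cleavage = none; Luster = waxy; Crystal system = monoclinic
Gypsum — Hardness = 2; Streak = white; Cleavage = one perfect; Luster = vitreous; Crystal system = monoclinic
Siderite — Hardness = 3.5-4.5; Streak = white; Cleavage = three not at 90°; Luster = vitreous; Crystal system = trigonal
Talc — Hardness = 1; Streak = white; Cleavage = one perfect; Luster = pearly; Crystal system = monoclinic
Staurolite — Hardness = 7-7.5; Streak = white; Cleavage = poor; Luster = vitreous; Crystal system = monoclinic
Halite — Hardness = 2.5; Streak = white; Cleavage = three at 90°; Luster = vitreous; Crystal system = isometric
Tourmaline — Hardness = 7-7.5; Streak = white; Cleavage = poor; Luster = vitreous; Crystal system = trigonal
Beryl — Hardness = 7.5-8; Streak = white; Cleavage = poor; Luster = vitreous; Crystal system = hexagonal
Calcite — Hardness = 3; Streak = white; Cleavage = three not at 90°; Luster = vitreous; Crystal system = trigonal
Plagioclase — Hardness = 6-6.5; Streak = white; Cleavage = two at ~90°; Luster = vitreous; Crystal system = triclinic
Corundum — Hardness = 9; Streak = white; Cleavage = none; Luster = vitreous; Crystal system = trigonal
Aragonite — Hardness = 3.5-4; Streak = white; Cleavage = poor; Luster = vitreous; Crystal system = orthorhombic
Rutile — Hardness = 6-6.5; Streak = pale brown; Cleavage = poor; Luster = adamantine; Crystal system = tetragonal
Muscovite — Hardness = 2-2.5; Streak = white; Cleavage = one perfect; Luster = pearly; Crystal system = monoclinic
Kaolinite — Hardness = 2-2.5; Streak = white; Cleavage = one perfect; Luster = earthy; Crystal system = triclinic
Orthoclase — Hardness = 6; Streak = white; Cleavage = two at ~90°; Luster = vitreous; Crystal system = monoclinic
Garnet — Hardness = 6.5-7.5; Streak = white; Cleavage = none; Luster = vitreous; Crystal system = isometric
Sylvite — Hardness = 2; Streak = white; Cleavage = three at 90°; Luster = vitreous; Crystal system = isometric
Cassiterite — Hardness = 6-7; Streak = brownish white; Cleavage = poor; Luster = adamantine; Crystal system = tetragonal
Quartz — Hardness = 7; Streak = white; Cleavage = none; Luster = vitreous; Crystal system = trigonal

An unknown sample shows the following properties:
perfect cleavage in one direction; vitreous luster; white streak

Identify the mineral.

Gypsum

Perfect cleavage in one direction: narrows the field to Gypsum, Talc, Muscovite, Kaolinite.
Vitreous luster: leaves Gypsum.
White streak: no further eliminations.
Gypsum is the sole remaining match.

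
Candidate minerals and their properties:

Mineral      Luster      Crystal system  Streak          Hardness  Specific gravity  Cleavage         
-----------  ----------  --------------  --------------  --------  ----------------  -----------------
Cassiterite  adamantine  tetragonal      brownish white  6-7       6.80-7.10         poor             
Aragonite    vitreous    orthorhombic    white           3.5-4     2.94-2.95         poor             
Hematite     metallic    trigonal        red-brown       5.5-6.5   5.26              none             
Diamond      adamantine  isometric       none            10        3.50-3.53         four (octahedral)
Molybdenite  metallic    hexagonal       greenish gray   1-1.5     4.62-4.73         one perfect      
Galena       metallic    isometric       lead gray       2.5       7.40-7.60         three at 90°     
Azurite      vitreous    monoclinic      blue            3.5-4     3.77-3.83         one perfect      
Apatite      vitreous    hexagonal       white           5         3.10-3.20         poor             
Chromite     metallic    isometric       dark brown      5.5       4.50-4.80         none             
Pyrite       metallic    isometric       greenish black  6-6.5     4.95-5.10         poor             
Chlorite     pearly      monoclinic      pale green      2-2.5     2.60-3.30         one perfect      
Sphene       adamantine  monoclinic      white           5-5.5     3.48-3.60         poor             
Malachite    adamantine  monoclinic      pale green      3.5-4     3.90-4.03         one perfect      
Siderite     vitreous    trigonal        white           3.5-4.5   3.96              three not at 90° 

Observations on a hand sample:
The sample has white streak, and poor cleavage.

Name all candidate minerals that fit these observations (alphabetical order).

Apatite, Aragonite, Sphene

White streak: narrows the field to Aragonite, Apatite, Sphene, Siderite.
Poor cleavage is inconsistent with Siderite.
The minerals that satisfy all observations are Apatite, Aragonite, Sphene.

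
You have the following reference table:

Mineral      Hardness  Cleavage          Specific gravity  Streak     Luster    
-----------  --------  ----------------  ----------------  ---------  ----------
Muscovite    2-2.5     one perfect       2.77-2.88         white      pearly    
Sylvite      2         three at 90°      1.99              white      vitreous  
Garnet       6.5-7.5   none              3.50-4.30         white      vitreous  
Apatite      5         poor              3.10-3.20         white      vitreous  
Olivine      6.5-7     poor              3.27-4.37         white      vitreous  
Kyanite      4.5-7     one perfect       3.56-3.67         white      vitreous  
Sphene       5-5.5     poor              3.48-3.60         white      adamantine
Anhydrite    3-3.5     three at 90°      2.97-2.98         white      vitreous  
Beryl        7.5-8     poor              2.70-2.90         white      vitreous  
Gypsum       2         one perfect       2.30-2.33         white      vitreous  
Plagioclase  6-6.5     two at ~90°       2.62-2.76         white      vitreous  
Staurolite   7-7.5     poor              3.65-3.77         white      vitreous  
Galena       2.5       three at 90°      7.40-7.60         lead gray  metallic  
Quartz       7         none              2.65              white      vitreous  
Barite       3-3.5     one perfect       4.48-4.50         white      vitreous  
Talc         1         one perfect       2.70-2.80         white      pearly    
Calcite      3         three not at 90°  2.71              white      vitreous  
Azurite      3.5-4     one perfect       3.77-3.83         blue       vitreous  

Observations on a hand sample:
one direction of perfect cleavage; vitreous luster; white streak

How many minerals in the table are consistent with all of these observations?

3

One direction of perfect cleavage — leaves Muscovite, Kyanite, Gypsum, Barite, Talc, Azurite.
Vitreous luster excludes Muscovite, Talc.
White streak rules out Azurite.
Consistent with every observation: Barite, Gypsum, Kyanite.
That is 3 minerals.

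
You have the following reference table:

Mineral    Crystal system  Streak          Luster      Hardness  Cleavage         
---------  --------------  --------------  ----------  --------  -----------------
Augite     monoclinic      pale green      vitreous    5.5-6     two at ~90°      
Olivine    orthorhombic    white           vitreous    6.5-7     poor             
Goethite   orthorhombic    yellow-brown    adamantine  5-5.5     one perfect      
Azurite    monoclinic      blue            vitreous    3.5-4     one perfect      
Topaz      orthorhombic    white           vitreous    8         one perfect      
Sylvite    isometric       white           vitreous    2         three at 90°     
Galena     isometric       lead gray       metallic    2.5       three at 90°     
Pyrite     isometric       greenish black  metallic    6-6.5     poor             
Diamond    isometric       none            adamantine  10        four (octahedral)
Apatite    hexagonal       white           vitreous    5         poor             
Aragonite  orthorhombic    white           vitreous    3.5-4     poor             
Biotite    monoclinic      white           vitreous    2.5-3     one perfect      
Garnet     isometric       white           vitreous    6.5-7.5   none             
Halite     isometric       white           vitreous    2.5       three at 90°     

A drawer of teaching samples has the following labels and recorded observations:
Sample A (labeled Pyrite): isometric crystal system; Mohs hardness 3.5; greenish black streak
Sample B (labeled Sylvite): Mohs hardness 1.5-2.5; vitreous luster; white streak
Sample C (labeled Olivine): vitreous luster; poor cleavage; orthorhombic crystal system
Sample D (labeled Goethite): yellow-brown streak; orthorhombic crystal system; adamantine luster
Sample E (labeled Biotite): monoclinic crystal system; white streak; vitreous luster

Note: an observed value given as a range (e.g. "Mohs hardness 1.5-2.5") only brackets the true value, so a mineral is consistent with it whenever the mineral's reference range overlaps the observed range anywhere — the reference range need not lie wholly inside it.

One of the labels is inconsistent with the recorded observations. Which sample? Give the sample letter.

A

Sample A: Mohs hardness 3.5 is outside the reference for Pyrite (hardness 6-6.5) — mislabeled.
Sample B: nothing contradicts Sylvite.
Sample C: nothing contradicts Olivine.
Sample D: nothing contradicts Goethite.
Sample E: nothing contradicts Biotite.
The mislabeled specimen is A.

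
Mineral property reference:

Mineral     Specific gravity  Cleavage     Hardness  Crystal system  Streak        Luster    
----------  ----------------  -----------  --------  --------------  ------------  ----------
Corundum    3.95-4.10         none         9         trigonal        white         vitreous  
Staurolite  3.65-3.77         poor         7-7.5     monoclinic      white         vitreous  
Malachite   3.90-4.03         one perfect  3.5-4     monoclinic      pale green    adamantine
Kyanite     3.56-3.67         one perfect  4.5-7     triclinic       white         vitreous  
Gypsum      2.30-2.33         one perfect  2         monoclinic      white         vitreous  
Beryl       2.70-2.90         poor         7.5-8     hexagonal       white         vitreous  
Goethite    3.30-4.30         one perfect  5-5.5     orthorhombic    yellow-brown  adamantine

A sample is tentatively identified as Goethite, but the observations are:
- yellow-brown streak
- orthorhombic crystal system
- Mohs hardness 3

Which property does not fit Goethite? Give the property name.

hardness

Yellow-brown streak: Goethite has yellow-brown streak — matches.
Orthorhombic crystal system: Goethite has orthorhombic system — matches.
Mohs hardness 3: Goethite has hardness 5-5.5 — outside the reference range.
The hardness is the one property that does not fit.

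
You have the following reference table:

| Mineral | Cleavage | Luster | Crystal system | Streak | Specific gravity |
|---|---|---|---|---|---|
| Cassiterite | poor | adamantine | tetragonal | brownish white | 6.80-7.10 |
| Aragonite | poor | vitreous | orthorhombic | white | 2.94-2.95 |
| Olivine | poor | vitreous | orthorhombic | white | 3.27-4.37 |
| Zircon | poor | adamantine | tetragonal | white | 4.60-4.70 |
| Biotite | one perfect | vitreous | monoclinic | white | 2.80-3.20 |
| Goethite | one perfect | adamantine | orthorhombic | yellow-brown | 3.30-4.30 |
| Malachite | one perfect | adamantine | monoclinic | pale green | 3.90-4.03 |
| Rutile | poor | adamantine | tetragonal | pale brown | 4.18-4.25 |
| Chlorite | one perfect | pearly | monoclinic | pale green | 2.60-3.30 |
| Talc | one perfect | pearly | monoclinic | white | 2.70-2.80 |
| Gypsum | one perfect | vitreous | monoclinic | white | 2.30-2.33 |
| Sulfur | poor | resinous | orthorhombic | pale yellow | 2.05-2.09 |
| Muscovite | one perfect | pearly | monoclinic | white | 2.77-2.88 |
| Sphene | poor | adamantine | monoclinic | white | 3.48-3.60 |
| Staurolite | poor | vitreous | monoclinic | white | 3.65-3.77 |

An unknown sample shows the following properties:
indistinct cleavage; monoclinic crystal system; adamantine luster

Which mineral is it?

Sphene

Indistinct cleavage: narrows the field to Cassiterite, Aragonite, Olivine, Zircon, Rutile, Sulfur, Sphene, Staurolite.
Monoclinic crystal system: narrows the field to Sphene, Staurolite.
Adamantine luster excludes Staurolite.
Sphene is the sole remaining match.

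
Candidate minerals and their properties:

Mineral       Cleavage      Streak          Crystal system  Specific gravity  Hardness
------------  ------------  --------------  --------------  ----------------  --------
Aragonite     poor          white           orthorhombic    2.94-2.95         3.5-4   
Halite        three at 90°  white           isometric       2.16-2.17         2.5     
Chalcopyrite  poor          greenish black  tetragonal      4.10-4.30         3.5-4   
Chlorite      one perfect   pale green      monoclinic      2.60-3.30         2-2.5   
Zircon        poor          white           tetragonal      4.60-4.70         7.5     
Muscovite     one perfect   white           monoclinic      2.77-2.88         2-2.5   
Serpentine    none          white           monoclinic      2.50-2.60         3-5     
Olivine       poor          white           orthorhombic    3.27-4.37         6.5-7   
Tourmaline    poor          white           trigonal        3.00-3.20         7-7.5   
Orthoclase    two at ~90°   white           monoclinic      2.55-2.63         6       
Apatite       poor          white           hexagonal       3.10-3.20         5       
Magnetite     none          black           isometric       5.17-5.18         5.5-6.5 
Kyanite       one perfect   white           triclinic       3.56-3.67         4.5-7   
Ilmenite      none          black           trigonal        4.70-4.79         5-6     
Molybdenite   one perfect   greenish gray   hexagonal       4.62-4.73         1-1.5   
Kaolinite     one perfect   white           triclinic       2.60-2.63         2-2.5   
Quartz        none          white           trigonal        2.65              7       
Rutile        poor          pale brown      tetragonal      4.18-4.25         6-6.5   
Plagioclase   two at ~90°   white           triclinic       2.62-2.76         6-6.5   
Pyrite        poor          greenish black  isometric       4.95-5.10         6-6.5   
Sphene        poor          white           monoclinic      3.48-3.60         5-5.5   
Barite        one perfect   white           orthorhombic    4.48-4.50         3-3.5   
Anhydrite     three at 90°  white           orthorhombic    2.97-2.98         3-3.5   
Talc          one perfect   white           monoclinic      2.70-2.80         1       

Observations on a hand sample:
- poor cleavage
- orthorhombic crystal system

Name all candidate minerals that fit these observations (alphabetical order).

Aragonite, Olivine

Poor cleavage: Aragonite, Chalcopyrite, Zircon, Olivine, Tourmaline, Apatite, Rutile, Pyrite, Sphene remain.
Orthorhombic crystal system: Aragonite, Olivine remain.
The minerals that satisfy all observations are Aragonite, Olivine.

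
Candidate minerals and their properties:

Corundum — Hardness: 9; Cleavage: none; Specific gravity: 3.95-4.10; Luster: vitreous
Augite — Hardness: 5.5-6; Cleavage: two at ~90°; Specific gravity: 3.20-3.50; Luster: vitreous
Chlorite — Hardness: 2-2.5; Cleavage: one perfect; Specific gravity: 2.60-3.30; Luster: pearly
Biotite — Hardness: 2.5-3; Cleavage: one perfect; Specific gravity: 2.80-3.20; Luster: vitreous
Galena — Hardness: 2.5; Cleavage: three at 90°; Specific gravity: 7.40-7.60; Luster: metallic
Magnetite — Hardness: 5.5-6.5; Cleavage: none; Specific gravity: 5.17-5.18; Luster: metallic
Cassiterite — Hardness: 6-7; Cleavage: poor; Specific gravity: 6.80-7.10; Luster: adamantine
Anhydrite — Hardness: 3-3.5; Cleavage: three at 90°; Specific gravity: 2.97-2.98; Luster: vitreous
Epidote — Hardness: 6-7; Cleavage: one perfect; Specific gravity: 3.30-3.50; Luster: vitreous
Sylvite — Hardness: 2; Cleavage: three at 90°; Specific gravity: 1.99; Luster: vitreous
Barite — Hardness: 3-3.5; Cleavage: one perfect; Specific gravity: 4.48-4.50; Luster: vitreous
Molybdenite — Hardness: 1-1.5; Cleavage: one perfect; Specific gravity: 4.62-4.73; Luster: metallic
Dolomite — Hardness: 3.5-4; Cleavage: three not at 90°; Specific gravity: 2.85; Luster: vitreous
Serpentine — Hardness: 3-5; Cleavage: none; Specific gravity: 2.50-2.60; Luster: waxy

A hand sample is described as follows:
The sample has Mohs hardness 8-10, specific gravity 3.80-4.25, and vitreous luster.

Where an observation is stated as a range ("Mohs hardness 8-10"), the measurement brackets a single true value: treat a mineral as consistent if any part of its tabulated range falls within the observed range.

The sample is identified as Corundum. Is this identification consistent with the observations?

Yes

Mohs hardness 8-10 — is consistent with Corundum (hardness 9).
Specific gravity 3.80-4.25 — is consistent with Corundum (SG 3.95-4.10).
Vitreous luster — is consistent with Corundum (vitreous luster).
Every observed property is compatible with the reference values for Corundum.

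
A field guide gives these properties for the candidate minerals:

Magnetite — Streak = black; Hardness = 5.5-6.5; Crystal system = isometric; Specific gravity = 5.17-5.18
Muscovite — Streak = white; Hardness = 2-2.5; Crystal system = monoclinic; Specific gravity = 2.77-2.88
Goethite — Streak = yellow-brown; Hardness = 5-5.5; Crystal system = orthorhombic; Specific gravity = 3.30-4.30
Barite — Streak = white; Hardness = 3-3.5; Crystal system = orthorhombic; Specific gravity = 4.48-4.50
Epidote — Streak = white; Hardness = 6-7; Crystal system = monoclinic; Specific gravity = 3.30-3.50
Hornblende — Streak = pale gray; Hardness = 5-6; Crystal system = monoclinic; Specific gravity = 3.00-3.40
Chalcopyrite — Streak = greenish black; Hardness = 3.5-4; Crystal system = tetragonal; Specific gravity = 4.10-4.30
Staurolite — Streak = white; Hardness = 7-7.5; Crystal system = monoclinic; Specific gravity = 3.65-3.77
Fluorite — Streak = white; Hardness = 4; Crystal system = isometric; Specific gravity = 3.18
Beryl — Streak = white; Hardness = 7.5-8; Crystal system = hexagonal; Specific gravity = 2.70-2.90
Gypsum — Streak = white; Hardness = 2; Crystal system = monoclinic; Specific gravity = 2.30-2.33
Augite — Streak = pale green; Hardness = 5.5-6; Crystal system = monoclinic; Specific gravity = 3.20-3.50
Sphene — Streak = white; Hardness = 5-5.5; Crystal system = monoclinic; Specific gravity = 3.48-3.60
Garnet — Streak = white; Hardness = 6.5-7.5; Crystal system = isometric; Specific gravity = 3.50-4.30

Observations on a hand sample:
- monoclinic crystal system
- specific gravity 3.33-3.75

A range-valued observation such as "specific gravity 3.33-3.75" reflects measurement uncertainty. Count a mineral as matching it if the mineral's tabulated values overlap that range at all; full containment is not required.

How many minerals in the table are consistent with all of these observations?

Monoclinic crystal system — narrows the field to Muscovite, Epidote, Hornblende, Staurolite, Gypsum, Augite, Sphene.
Specific gravity 3.33-3.75 rules out Muscovite, Gypsum.
The minerals that satisfy all observations are Augite, Epidote, Hornblende, Sphene, Staurolite.
That is 5 minerals.

5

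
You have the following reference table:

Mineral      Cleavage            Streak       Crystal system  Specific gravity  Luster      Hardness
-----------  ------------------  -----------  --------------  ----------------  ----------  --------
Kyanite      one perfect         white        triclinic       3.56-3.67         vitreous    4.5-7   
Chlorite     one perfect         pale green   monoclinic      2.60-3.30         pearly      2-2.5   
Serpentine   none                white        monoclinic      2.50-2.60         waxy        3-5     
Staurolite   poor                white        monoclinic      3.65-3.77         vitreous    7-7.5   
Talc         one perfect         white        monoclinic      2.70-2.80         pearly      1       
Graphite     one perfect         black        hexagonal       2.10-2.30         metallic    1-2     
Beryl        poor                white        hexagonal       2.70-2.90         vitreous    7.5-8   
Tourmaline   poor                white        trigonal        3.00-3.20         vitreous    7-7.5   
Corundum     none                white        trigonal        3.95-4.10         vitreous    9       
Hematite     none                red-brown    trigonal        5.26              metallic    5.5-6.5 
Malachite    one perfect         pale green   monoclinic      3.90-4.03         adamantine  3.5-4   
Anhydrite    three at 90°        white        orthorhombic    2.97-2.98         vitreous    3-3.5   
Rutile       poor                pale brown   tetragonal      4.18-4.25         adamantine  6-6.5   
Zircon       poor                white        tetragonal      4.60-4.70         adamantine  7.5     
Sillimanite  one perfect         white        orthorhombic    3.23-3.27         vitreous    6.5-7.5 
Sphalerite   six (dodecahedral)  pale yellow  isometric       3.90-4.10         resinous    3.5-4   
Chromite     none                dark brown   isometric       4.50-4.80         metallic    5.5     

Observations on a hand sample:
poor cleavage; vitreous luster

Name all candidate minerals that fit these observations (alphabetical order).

Poor cleavage — Staurolite, Beryl, Tourmaline, Rutile, Zircon remain.
Vitreous luster excludes Rutile, Zircon.
Consistent with every observation: Beryl, Staurolite, Tourmaline.

Beryl, Staurolite, Tourmaline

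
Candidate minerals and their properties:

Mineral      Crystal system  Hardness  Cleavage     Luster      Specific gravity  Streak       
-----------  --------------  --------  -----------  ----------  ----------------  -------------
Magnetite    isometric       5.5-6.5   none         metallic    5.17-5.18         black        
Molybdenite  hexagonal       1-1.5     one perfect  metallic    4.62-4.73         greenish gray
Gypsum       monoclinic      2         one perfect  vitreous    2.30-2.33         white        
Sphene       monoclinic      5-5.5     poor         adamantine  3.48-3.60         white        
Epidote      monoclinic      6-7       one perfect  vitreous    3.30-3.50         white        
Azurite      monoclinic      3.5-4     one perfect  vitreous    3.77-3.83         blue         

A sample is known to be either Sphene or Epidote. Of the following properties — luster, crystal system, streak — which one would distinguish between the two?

Luster: Sphene adamantine, Epidote vitreous — these differ.
Crystal system: both monoclinic — no difference.
Streak: both white — no difference.
Of the listed properties, luster is the one that separates them.

luster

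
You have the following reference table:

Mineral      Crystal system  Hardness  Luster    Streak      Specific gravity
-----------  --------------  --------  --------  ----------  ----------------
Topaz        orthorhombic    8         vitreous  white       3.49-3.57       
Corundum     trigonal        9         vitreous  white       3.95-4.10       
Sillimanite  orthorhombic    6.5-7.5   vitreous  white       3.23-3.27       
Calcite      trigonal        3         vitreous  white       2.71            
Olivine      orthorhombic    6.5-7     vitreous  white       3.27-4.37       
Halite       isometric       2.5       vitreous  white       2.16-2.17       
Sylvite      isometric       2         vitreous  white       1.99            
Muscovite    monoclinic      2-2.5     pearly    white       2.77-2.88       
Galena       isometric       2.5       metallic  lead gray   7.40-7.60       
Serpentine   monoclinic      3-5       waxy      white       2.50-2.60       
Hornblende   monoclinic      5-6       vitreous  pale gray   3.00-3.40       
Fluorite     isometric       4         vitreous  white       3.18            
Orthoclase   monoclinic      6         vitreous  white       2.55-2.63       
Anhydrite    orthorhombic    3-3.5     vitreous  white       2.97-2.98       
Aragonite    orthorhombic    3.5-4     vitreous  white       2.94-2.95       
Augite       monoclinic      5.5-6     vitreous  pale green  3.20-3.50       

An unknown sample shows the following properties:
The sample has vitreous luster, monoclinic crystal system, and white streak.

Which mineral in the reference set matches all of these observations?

Orthoclase

Vitreous luster eliminates Muscovite, Galena, Serpentine.
Monoclinic crystal system — leaves Hornblende, Orthoclase, Augite.
White streak — only Orthoclase remains.
The only mineral consistent with every observation is Orthoclase.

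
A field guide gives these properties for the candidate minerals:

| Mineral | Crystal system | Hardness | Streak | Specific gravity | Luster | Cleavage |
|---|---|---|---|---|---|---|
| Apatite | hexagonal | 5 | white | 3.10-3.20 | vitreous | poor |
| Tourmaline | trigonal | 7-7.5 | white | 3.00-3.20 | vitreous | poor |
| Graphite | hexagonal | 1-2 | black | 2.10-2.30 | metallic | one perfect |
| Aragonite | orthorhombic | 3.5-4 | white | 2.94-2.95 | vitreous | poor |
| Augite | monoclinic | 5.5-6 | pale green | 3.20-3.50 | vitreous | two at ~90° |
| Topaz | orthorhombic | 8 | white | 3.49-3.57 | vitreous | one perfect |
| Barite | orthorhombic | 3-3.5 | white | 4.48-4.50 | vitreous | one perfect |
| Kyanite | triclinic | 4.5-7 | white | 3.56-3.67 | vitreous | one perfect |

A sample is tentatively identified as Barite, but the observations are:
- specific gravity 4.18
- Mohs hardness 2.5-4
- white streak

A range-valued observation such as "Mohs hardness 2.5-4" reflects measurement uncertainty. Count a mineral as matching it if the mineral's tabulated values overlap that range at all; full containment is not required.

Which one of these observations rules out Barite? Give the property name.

specific gravity

Specific gravity 4.18: Barite has SG 4.48-4.50 — does not match.
Mohs hardness 2.5-4: Barite has hardness 3-3.5 — consistent.
White streak: Barite has white streak — consistent.
Only the specific gravity is inconsistent.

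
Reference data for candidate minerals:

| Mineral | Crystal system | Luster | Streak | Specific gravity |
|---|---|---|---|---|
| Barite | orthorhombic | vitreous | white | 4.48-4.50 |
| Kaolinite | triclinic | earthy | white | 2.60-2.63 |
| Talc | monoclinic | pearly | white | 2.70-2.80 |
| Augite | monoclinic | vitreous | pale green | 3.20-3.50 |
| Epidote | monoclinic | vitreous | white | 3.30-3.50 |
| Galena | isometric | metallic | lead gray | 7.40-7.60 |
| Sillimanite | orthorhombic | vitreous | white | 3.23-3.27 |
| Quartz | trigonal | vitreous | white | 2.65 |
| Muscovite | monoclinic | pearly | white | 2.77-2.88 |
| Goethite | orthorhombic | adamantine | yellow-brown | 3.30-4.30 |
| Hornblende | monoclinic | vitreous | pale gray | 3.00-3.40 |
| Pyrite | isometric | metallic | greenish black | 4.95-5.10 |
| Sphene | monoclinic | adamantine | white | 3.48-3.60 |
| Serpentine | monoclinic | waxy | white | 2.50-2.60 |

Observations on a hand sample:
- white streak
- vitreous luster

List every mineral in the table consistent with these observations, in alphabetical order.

White streak excludes Augite, Galena, Goethite, Hornblende, Pyrite.
Vitreous luster — only Barite, Epidote, Sillimanite, Quartz remain.
Consistent with every observation: Barite, Epidote, Quartz, Sillimanite.

Barite, Epidote, Quartz, Sillimanite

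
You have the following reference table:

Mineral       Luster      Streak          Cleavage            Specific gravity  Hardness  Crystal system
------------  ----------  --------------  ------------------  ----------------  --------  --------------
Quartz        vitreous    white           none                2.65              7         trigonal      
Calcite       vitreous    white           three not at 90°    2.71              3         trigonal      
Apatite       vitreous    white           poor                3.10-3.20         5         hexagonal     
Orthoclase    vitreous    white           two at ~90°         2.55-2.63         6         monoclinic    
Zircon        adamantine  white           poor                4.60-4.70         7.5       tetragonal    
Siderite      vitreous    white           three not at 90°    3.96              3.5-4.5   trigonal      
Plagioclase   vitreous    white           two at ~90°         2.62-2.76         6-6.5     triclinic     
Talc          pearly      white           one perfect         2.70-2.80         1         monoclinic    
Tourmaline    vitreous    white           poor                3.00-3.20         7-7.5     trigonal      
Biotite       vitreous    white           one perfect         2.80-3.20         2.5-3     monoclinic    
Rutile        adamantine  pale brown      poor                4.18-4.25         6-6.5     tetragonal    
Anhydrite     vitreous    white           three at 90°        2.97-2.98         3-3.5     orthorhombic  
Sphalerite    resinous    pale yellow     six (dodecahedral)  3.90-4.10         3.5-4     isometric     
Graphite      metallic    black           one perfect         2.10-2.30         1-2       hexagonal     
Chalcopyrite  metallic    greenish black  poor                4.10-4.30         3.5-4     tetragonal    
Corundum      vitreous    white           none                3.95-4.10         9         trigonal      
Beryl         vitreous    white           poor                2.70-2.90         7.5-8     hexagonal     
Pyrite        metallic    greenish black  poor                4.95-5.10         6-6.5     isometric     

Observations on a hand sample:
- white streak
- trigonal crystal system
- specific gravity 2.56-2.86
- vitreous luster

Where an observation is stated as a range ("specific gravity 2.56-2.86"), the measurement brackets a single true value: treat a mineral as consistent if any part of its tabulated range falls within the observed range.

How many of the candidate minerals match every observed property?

2

White streak is inconsistent with Rutile, Sphalerite, Graphite, Chalcopyrite, Pyrite.
Trigonal crystal system — Quartz, Calcite, Siderite, Tourmaline, Corundum remain.
Specific gravity 2.56-2.86 — leaves Quartz, Calcite.
Vitreous luster — every remaining candidate is consistent.
Consistent with every observation: Calcite, Quartz.
That is 2 minerals.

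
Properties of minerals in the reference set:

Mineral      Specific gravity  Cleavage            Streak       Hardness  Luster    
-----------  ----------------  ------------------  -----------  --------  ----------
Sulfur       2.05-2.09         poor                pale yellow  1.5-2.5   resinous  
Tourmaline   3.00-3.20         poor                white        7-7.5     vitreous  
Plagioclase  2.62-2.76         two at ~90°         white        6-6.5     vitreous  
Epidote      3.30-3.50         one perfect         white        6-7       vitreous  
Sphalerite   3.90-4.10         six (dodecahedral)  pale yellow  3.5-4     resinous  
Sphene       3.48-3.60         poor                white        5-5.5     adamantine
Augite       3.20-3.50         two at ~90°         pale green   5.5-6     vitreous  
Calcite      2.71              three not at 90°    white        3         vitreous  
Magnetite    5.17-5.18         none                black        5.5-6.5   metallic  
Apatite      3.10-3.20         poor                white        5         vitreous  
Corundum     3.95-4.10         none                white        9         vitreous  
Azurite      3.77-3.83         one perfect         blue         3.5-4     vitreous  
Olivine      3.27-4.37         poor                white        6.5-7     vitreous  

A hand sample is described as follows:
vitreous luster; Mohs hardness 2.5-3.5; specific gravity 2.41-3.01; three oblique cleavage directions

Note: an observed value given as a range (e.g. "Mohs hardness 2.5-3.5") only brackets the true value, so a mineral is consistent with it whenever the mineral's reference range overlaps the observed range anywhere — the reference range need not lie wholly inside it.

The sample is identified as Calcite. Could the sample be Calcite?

Vitreous luster — fits Calcite (vitreous luster).
Mohs hardness 2.5-3.5 — fits Calcite (hardness 3).
Specific gravity 2.41-3.01 — fits Calcite (SG 2.71).
Three oblique cleavage directions — fits Calcite (cleavage three not at 90°).
Every observed property is compatible with the reference values for Calcite.

Yes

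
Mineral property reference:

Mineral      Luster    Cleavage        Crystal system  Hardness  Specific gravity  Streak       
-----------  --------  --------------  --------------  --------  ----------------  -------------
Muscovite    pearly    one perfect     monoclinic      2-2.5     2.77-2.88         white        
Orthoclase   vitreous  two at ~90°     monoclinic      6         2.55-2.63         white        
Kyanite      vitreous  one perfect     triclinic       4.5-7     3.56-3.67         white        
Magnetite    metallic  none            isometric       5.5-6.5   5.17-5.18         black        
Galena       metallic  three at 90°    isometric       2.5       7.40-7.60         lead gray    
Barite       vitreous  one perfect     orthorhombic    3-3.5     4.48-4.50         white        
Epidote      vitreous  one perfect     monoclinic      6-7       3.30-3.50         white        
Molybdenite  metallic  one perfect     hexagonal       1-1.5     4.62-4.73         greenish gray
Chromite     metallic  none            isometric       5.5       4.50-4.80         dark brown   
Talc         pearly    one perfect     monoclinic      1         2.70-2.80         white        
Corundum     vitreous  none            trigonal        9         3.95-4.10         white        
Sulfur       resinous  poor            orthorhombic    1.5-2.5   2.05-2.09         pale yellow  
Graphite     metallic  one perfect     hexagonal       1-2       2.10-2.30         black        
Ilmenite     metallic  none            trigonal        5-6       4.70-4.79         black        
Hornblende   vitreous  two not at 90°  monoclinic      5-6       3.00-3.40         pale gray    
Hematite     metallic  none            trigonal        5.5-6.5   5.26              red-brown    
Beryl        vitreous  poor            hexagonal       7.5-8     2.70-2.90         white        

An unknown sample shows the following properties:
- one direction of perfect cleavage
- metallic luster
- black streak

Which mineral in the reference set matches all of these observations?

One direction of perfect cleavage — Muscovite, Kyanite, Barite, Epidote, Molybdenite, Talc, Graphite remain.
Metallic luster — Molybdenite, Graphite remain.
Black streak rules out Molybdenite.
The only mineral consistent with every observation is Graphite.

Graphite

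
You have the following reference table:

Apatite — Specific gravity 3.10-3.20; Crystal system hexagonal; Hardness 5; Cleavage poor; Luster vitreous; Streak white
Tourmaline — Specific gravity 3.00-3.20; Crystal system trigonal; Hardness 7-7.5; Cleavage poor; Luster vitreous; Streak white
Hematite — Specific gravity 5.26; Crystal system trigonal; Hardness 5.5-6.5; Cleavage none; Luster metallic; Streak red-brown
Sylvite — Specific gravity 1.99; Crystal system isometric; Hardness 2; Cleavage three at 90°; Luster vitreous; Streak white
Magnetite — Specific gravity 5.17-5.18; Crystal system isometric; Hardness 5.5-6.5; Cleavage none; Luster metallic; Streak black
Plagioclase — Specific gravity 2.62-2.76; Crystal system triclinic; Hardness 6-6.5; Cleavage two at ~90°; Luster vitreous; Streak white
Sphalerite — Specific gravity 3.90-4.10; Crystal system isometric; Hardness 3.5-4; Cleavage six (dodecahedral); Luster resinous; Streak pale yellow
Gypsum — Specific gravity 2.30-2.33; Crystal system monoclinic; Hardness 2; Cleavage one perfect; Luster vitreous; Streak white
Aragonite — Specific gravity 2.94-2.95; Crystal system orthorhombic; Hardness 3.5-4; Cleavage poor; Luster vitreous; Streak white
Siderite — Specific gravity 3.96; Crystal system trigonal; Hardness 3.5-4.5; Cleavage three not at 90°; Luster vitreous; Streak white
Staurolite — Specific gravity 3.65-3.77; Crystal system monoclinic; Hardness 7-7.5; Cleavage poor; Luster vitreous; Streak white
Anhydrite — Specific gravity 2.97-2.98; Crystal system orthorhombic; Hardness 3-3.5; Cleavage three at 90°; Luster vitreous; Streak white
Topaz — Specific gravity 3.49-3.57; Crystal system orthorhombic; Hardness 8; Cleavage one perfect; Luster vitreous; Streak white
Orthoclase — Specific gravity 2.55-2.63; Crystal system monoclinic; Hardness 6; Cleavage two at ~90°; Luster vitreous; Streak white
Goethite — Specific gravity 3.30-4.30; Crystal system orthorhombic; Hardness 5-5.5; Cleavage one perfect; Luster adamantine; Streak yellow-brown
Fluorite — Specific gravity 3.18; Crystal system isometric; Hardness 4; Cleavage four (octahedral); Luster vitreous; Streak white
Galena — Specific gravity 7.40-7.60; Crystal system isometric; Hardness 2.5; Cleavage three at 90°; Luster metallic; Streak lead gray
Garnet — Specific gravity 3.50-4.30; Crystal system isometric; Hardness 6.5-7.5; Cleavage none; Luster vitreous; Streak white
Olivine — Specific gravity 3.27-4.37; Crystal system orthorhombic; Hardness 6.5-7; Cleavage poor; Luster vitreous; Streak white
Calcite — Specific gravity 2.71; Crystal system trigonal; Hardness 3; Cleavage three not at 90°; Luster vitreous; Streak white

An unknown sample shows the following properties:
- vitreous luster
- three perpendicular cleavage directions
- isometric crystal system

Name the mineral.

Sylvite

Vitreous luster rules out Hematite, Magnetite, Sphalerite, Goethite, Galena.
Three perpendicular cleavage directions: narrows the field to Sylvite, Anhydrite.
Isometric crystal system is inconsistent with Anhydrite.
Only Sylvite satisfies all observations.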